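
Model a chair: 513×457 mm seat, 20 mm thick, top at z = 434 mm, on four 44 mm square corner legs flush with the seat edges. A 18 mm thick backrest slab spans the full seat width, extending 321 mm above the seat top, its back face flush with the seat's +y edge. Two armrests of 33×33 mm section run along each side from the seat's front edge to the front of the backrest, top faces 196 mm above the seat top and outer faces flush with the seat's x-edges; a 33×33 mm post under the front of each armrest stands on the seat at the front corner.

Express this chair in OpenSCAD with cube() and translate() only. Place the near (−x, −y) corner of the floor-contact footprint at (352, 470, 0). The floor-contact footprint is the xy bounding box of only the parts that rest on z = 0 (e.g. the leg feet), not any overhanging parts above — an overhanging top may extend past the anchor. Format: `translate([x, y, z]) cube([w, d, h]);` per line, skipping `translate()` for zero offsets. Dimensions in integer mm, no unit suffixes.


translate([352, 470, 414]) cube([513, 457, 20]);
translate([352, 470, 0]) cube([44, 44, 414]);
translate([821, 470, 0]) cube([44, 44, 414]);
translate([352, 883, 0]) cube([44, 44, 414]);
translate([821, 883, 0]) cube([44, 44, 414]);
translate([352, 909, 434]) cube([513, 18, 321]);
translate([352, 470, 597]) cube([33, 439, 33]);
translate([832, 470, 597]) cube([33, 439, 33]);
translate([352, 470, 434]) cube([33, 33, 163]);
translate([832, 470, 434]) cube([33, 33, 163]);


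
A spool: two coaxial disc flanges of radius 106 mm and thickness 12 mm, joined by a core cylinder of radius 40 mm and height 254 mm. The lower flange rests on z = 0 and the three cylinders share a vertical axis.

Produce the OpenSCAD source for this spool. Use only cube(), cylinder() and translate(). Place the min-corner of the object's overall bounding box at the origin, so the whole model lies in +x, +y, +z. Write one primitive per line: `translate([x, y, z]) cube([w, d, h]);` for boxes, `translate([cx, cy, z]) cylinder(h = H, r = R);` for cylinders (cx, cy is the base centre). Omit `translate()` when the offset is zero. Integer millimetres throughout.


translate([106, 106, 0]) cylinder(h = 12, r = 106);
translate([106, 106, 12]) cylinder(h = 254, r = 40);
translate([106, 106, 266]) cylinder(h = 12, r = 106);


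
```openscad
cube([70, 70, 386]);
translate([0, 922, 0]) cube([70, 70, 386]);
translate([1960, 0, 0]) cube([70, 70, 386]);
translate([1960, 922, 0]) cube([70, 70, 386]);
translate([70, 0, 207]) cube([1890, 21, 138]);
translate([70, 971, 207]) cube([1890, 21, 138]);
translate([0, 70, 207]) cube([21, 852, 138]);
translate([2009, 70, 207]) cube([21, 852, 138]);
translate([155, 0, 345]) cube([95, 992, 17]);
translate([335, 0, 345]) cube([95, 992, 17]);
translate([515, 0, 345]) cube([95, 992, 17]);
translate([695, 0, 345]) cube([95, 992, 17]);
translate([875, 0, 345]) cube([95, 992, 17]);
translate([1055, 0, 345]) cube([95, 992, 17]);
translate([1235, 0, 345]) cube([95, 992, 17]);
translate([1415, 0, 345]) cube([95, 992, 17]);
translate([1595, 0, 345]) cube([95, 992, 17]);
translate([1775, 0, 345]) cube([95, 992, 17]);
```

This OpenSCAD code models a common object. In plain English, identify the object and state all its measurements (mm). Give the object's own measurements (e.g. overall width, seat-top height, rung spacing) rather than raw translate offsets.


A bed frame 2030 mm long (x) by 992 mm wide (y). Four 70×70 mm corner posts, 386 mm tall, at the corners of the footprint. Four rails of 21 mm thickness and 138 mm height run between adjacent posts with their undersides at z = 207 mm, their outer faces flush with the outside of the frame (the two x-running rails run between the posts' inner faces; the two y-running rails run between the posts' inner faces). 10 slats, each 95 mm wide (x) and 17 mm thick, lie across the top of the two x-running rails, running the full 992 mm width of the frame in y; along x they sit between the end posts with a 85 mm gap after the −x posts and between neighbouring slats, leaving 90 mm before the +x posts.


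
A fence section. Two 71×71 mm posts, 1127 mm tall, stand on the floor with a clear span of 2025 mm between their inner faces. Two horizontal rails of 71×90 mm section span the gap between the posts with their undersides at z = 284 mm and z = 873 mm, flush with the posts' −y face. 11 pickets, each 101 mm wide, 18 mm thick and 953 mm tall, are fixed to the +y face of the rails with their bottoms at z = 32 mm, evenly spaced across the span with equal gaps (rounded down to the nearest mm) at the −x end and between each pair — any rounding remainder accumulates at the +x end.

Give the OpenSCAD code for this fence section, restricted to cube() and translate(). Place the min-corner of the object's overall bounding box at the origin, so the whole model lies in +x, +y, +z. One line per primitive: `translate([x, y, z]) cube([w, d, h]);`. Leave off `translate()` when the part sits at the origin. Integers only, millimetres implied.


cube([71, 71, 1127]);
translate([2096, 0, 0]) cube([71, 71, 1127]);
translate([71, 0, 284]) cube([2025, 71, 90]);
translate([71, 0, 873]) cube([2025, 71, 90]);
translate([147, 71, 32]) cube([101, 18, 953]);
translate([324, 71, 32]) cube([101, 18, 953]);
translate([501, 71, 32]) cube([101, 18, 953]);
translate([678, 71, 32]) cube([101, 18, 953]);
translate([855, 71, 32]) cube([101, 18, 953]);
translate([1032, 71, 32]) cube([101, 18, 953]);
translate([1209, 71, 32]) cube([101, 18, 953]);
translate([1386, 71, 32]) cube([101, 18, 953]);
translate([1563, 71, 32]) cube([101, 18, 953]);
translate([1740, 71, 32]) cube([101, 18, 953]);
translate([1917, 71, 32]) cube([101, 18, 953]);


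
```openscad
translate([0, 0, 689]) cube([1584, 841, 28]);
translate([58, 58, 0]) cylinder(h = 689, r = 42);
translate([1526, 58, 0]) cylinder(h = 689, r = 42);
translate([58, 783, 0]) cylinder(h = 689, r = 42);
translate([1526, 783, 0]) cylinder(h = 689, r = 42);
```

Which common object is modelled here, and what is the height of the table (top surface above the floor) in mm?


A table. The table height is 717 mm.

A 1584×841×28 slab sits at z = 689 on four Ø84 mm round legs — a table. The top surface is at 689 + 28 = 717 mm.


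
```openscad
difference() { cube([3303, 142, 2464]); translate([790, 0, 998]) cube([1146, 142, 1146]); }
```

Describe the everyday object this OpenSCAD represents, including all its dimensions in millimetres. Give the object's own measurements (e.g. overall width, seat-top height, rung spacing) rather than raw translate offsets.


A wall 3303 mm long (x), 142 mm thick (y), 2464 mm tall, with a rectangular window opening cut through it. The opening is 1146 mm wide and 1146 mm tall; its sill is at z = 998 mm and its near (−x) edge is 790 mm from the wall's −x end. The opening passes through the full wall thickness.


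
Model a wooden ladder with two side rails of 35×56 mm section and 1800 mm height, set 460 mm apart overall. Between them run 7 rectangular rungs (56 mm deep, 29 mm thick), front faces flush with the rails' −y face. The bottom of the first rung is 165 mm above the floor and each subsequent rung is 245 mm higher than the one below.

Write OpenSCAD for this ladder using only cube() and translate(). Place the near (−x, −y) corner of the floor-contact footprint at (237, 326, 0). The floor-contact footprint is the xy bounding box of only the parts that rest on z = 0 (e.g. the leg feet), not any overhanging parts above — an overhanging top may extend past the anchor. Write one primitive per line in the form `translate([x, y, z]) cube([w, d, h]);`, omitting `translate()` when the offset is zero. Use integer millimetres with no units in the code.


translate([237, 326, 0]) cube([35, 56, 1800]);
translate([662, 326, 0]) cube([35, 56, 1800]);
translate([272, 326, 165]) cube([390, 56, 29]);
translate([272, 326, 410]) cube([390, 56, 29]);
translate([272, 326, 655]) cube([390, 56, 29]);
translate([272, 326, 900]) cube([390, 56, 29]);
translate([272, 326, 1145]) cube([390, 56, 29]);
translate([272, 326, 1390]) cube([390, 56, 29]);
translate([272, 326, 1635]) cube([390, 56, 29]);


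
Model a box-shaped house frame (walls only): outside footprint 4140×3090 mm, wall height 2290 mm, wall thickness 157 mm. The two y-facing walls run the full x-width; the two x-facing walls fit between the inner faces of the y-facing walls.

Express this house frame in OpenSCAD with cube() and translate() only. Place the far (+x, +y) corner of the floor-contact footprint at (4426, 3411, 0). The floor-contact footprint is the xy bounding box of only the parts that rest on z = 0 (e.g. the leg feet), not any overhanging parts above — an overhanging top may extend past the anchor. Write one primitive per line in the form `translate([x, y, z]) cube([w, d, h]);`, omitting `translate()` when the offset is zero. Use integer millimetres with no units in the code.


translate([286, 321, 0]) cube([4140, 157, 2290]);
translate([286, 3254, 0]) cube([4140, 157, 2290]);
translate([286, 478, 0]) cube([157, 2776, 2290]);
translate([4269, 478, 0]) cube([157, 2776, 2290]);


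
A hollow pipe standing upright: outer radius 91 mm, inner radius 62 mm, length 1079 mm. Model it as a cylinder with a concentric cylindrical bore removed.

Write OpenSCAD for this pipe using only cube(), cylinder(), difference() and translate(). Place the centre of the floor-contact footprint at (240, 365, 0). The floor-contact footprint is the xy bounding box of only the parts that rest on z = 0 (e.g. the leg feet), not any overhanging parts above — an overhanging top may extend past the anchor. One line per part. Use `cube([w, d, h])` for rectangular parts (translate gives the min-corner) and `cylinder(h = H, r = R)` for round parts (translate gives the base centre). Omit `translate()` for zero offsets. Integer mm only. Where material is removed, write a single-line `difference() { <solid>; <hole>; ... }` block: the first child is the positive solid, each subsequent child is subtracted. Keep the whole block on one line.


difference() { translate([240, 365, 0]) cylinder(h = 1079, r = 91); translate([240, 365, 0]) cylinder(h = 1079, r = 62); }


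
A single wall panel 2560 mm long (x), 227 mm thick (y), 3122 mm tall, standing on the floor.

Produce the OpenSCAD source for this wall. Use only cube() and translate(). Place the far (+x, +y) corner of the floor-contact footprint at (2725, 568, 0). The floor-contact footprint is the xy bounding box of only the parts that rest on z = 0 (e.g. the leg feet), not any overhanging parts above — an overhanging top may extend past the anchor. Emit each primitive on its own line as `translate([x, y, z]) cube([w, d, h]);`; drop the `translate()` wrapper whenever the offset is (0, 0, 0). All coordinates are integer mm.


translate([165, 341, 0]) cube([2560, 227, 3122]);


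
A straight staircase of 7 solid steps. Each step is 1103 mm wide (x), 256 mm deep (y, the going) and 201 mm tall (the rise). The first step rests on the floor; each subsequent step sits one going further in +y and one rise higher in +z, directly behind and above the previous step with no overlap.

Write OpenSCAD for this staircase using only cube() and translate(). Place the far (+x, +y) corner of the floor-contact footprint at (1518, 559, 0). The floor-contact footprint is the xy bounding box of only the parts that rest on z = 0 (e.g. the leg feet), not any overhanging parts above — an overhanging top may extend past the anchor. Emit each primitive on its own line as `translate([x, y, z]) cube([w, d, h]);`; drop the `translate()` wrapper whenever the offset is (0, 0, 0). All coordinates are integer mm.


translate([415, 303, 0]) cube([1103, 256, 201]);
translate([415, 559, 201]) cube([1103, 256, 201]);
translate([415, 815, 402]) cube([1103, 256, 201]);
translate([415, 1071, 603]) cube([1103, 256, 201]);
translate([415, 1327, 804]) cube([1103, 256, 201]);
translate([415, 1583, 1005]) cube([1103, 256, 201]);
translate([415, 1839, 1206]) cube([1103, 256, 201]);


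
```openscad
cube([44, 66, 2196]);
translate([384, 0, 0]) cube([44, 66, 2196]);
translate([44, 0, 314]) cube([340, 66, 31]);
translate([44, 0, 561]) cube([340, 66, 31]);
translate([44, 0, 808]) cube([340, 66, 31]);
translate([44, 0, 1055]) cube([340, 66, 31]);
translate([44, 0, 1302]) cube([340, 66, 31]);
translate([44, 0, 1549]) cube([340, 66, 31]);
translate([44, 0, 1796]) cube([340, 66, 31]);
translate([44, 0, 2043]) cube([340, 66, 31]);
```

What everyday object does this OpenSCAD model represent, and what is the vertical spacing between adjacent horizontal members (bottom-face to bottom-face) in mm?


A ladder. The rung spacing is 247 mm.

Two tall 44×66 posts with 8 short bars between them — a ladder. Adjacent rungs sit at z = 314 and z = 561, so the spacing is 561 − 314 = 247 mm.


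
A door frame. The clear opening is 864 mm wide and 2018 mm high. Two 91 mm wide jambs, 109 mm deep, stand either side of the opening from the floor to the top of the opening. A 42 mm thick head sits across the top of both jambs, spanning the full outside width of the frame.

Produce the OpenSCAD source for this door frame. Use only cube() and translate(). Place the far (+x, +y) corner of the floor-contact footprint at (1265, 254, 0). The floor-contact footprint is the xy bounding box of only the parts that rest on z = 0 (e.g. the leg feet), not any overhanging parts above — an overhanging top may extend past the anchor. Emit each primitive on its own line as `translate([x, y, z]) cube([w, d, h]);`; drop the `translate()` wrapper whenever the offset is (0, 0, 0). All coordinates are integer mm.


translate([219, 145, 0]) cube([91, 109, 2018]);
translate([1174, 145, 0]) cube([91, 109, 2018]);
translate([219, 145, 2018]) cube([1046, 109, 42]);


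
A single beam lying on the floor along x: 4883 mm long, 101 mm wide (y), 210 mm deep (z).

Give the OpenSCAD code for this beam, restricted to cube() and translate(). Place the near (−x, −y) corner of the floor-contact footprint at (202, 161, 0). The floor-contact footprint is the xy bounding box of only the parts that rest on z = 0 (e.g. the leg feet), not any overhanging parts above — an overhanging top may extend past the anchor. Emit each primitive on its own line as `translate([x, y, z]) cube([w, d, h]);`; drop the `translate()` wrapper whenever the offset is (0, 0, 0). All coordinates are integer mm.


translate([202, 161, 0]) cube([4883, 101, 210]);


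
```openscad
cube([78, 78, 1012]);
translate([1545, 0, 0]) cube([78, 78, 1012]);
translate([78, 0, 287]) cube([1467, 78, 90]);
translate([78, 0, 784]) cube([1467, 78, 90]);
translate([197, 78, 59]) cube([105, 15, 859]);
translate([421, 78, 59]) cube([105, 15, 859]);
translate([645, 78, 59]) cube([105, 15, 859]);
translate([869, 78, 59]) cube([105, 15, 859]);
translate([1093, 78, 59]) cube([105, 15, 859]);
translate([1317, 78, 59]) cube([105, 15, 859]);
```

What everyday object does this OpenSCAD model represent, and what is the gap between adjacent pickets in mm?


A fence section. The picket gap is 119 mm.

Two posts, two rails, 6 pickets — a fence section. Span 1467 mm holds 6 pickets of 105 mm with 7 equal gaps: ⌊(1467 − 6·105) / 7⌋ = 119 mm.


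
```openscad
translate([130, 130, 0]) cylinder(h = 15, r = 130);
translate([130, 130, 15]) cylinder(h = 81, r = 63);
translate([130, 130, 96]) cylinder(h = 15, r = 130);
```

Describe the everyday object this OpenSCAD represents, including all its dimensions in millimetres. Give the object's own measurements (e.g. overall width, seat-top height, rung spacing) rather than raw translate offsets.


A spool: two coaxial disc flanges of radius 130 mm and thickness 15 mm, joined by a core cylinder of radius 63 mm and height 81 mm. The lower flange rests on z = 0 and the three cylinders share a vertical axis.


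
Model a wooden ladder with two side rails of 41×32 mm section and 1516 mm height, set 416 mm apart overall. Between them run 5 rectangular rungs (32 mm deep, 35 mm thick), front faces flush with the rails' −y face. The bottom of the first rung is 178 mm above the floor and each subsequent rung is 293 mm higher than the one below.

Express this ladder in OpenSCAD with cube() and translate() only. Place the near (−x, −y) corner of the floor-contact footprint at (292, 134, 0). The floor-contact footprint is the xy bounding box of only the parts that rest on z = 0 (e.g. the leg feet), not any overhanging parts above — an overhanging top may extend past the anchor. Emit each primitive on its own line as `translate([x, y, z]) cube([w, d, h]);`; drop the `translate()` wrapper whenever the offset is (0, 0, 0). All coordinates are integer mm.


translate([292, 134, 0]) cube([41, 32, 1516]);
translate([667, 134, 0]) cube([41, 32, 1516]);
translate([333, 134, 178]) cube([334, 32, 35]);
translate([333, 134, 471]) cube([334, 32, 35]);
translate([333, 134, 764]) cube([334, 32, 35]);
translate([333, 134, 1057]) cube([334, 32, 35]);
translate([333, 134, 1350]) cube([334, 32, 35]);


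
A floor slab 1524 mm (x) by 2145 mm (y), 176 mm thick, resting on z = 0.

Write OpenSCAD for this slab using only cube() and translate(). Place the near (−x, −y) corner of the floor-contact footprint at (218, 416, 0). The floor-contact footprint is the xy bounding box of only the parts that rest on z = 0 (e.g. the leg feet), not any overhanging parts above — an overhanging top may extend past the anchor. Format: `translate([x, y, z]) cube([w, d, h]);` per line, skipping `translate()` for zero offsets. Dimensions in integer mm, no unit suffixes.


translate([218, 416, 0]) cube([1524, 2145, 176]);


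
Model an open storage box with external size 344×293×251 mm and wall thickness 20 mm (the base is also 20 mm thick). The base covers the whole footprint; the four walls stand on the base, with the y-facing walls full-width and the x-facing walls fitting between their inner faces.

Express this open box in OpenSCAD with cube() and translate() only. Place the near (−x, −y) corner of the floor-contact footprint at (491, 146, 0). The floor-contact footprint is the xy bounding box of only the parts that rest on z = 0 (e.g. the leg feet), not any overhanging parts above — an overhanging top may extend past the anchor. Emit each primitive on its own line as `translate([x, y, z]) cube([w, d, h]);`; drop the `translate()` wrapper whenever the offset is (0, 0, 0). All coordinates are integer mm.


translate([491, 146, 0]) cube([344, 293, 20]);
translate([491, 146, 20]) cube([344, 20, 231]);
translate([491, 419, 20]) cube([344, 20, 231]);
translate([491, 166, 20]) cube([20, 253, 231]);
translate([815, 166, 20]) cube([20, 253, 231]);


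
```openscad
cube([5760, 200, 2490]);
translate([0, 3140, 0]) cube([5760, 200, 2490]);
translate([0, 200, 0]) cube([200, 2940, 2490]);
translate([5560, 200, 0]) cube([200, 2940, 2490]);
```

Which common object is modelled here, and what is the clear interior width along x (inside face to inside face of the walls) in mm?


A house (or room) frame. The interior width is 5360 mm.

Four 2490 mm walls enclosing a rectangle with no floor or roof — a room or house frame. Outside width is 5760 mm and wall thickness is 200 mm, so the interior width is 5760 − 2 × 200 = 5360 mm.


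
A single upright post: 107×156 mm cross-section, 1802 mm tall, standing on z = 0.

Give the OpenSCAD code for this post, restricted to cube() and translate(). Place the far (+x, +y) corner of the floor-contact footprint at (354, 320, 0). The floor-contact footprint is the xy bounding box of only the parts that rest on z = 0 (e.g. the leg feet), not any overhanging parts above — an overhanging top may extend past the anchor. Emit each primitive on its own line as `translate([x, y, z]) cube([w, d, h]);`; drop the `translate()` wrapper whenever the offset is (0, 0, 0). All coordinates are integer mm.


translate([247, 164, 0]) cube([107, 156, 1802]);


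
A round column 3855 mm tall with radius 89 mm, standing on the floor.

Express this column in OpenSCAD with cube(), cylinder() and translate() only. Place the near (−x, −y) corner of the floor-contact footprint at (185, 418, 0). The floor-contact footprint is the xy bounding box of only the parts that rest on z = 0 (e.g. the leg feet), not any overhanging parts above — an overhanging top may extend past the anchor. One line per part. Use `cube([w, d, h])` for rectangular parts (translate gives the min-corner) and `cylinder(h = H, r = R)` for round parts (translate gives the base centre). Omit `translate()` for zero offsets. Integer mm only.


translate([274, 507, 0]) cylinder(h = 3855, r = 89);


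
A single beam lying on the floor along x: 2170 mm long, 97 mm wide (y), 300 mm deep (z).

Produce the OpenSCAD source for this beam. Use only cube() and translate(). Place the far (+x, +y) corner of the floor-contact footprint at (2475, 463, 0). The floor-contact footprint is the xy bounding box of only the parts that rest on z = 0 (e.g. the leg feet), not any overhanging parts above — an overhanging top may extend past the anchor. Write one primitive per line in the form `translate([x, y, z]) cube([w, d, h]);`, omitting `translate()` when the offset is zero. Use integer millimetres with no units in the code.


translate([305, 366, 0]) cube([2170, 97, 300]);


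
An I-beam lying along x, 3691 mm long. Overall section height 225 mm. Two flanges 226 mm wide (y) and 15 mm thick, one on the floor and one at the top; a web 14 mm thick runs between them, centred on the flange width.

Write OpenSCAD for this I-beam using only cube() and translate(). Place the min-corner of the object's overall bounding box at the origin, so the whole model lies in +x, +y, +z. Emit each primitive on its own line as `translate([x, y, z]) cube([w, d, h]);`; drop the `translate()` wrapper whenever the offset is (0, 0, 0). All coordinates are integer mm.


cube([3691, 226, 15]);
translate([0, 106, 15]) cube([3691, 14, 195]);
translate([0, 0, 210]) cube([3691, 226, 15]);


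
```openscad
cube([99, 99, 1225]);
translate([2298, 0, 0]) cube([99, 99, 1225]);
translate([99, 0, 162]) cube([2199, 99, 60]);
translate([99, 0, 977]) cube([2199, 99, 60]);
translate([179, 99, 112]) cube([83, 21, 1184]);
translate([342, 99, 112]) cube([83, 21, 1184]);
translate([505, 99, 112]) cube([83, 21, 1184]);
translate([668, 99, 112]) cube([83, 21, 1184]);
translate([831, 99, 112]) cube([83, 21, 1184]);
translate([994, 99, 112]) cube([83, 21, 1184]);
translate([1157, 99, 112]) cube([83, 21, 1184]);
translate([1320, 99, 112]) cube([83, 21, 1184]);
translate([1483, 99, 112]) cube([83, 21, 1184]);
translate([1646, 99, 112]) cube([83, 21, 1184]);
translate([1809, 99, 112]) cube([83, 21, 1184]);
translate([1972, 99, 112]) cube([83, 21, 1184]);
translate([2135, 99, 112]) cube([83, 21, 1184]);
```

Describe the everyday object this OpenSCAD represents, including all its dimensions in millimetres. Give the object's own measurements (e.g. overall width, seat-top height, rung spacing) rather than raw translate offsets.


A fence section. Two 99×99 mm posts, 1225 mm tall, stand on the floor with a clear span of 2199 mm between their inner faces. Two horizontal rails of 99×60 mm section span the gap between the posts with their undersides at z = 162 mm and z = 977 mm, flush with the posts' −y face. 13 pickets, each 83 mm wide, 21 mm thick and 1184 mm tall, are fixed to the +y face of the rails with their bottoms at z = 112 mm, spaced across the span with a 80 mm gap after the −x post and between neighbouring pickets and before the +x post.


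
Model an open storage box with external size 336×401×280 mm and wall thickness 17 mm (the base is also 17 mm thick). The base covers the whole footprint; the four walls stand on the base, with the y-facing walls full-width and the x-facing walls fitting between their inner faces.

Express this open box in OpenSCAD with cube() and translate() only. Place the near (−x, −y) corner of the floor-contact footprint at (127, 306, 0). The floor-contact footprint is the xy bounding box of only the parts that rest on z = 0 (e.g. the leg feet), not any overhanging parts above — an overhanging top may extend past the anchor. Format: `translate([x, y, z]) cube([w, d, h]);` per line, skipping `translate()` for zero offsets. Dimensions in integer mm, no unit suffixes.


translate([127, 306, 0]) cube([336, 401, 17]);
translate([127, 306, 17]) cube([336, 17, 263]);
translate([127, 690, 17]) cube([336, 17, 263]);
translate([127, 323, 17]) cube([17, 367, 263]);
translate([446, 323, 17]) cube([17, 367, 263]);


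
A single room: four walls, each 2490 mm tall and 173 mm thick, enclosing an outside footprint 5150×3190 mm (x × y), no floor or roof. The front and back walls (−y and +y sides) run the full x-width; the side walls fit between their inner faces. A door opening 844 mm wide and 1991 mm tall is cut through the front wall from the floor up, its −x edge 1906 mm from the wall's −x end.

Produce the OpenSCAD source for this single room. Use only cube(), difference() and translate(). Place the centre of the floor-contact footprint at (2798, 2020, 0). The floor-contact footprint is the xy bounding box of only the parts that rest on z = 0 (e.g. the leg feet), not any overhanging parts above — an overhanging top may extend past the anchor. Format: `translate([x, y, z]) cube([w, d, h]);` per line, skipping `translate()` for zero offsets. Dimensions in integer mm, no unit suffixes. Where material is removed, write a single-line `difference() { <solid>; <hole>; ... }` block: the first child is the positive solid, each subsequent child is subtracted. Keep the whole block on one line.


difference() { translate([223, 425, 0]) cube([5150, 173, 2490]); translate([2129, 425, 0]) cube([844, 173, 1991]); }
translate([223, 3442, 0]) cube([5150, 173, 2490]);
translate([223, 598, 0]) cube([173, 2844, 2490]);
translate([5200, 598, 0]) cube([173, 2844, 2490]);


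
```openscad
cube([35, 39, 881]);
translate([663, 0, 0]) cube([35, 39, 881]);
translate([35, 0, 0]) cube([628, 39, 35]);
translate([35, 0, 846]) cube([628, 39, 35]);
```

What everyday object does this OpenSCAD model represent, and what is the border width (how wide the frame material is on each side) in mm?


A picture frame. The border width is 35 mm.

Four thin pieces enclosing a rectangular opening — a picture frame. The two full-height stiles are 881 mm tall; the top rail sits at z = 846 and is 35 mm tall, so the border above the opening is 881 − 846 = 35 mm, matching the stile x-width.


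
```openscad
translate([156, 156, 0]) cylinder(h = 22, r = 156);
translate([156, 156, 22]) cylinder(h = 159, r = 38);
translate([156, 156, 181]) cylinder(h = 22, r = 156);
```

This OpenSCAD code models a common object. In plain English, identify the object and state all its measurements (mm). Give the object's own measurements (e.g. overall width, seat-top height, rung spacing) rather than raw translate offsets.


A spool: two coaxial disc flanges of radius 156 mm and thickness 22 mm, joined by a core cylinder of radius 38 mm and height 159 mm. The lower flange rests on z = 0 and the three cylinders share a vertical axis.


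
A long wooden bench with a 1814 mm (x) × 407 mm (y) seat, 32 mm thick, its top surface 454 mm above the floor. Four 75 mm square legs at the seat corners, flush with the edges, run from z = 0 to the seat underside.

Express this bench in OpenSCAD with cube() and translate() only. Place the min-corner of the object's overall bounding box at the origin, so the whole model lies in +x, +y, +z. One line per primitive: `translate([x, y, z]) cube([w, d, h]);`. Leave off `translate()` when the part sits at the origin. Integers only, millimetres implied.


// leg_h = 454 − 32 = 422
translate([0, 0, 422]) cube([1814, 407, 32]);
cube([75, 75, 422]);
translate([0, 332, 0]) cube([75, 75, 422]);
translate([1739, 0, 0]) cube([75, 75, 422]);
translate([1739, 332, 0]) cube([75, 75, 422]);


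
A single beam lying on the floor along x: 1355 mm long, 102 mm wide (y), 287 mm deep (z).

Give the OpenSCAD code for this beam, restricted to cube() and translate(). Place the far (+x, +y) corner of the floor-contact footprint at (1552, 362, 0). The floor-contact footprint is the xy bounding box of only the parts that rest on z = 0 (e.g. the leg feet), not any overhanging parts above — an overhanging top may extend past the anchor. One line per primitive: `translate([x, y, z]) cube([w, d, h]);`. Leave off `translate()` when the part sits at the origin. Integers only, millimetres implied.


translate([197, 260, 0]) cube([1355, 102, 287]);


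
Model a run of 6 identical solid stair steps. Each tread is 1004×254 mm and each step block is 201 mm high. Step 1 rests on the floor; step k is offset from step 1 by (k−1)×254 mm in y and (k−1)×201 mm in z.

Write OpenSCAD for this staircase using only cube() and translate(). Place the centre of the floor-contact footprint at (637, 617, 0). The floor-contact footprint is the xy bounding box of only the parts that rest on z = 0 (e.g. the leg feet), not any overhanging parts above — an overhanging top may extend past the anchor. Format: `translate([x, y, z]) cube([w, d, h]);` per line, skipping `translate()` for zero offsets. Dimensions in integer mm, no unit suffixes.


translate([135, 490, 0]) cube([1004, 254, 201]);
translate([135, 744, 201]) cube([1004, 254, 201]);
translate([135, 998, 402]) cube([1004, 254, 201]);
translate([135, 1252, 603]) cube([1004, 254, 201]);
translate([135, 1506, 804]) cube([1004, 254, 201]);
translate([135, 1760, 1005]) cube([1004, 254, 201]);


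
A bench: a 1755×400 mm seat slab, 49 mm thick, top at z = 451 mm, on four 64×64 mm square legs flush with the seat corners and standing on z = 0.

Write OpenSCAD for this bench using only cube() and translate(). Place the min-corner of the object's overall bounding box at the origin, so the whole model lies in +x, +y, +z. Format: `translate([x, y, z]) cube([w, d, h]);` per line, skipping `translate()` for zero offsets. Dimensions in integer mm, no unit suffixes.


translate([0, 0, 402]) cube([1755, 400, 49]);
cube([64, 64, 402]);
translate([0, 336, 0]) cube([64, 64, 402]);
translate([1691, 0, 0]) cube([64, 64, 402]);
translate([1691, 336, 0]) cube([64, 64, 402]);


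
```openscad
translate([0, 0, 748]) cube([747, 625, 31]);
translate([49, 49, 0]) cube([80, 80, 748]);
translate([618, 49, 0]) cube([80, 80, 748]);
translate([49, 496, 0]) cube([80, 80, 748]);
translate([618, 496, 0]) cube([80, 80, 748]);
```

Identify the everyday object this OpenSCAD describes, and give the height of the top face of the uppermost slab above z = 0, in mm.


A table. The table height is 779 mm.

A 747×625×31 slab sits at z = 748 on four 80 mm square posts — a table. The top surface is at 748 + 31 = 779 mm.


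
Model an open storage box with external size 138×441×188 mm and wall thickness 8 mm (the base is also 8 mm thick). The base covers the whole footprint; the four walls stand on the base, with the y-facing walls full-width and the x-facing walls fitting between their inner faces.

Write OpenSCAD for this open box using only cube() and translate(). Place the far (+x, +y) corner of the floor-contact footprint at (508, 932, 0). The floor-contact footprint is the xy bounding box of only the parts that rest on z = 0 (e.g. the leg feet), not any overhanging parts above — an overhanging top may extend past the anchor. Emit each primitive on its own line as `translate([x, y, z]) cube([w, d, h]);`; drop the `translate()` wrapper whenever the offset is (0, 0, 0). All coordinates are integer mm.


translate([370, 491, 0]) cube([138, 441, 8]);
translate([370, 491, 8]) cube([138, 8, 180]);
translate([370, 924, 8]) cube([138, 8, 180]);
translate([370, 499, 8]) cube([8, 425, 180]);
translate([500, 499, 8]) cube([8, 425, 180]);


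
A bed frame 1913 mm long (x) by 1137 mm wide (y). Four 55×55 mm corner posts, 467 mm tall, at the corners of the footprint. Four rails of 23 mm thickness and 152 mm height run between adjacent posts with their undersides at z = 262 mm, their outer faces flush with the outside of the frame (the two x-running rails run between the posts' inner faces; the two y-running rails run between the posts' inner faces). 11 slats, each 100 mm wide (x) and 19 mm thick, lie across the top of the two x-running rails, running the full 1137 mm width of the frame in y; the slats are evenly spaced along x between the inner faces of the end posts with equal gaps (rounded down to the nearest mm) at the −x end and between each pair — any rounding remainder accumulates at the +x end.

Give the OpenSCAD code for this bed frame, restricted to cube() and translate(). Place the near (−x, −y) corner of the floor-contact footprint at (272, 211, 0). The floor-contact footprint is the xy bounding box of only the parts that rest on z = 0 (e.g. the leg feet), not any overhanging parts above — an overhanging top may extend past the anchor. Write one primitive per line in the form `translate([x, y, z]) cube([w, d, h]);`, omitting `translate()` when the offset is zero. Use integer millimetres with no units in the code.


// slat z = rail_z + rail_h = 262 + 152 = 414
// slat gap = ⌊(1803 − 11·100) / 12⌋ = 58
translate([272, 211, 0]) cube([55, 55, 467]);
translate([272, 1293, 0]) cube([55, 55, 467]);
translate([2130, 211, 0]) cube([55, 55, 467]);
translate([2130, 1293, 0]) cube([55, 55, 467]);
translate([327, 211, 262]) cube([1803, 23, 152]);
translate([327, 1325, 262]) cube([1803, 23, 152]);
translate([272, 266, 262]) cube([23, 1027, 152]);
translate([2162, 266, 262]) cube([23, 1027, 152]);
translate([385, 211, 414]) cube([100, 1137, 19]);
translate([543, 211, 414]) cube([100, 1137, 19]);
translate([701, 211, 414]) cube([100, 1137, 19]);
translate([859, 211, 414]) cube([100, 1137, 19]);
translate([1017, 211, 414]) cube([100, 1137, 19]);
translate([1175, 211, 414]) cube([100, 1137, 19]);
translate([1333, 211, 414]) cube([100, 1137, 19]);
translate([1491, 211, 414]) cube([100, 1137, 19]);
translate([1649, 211, 414]) cube([100, 1137, 19]);
translate([1807, 211, 414]) cube([100, 1137, 19]);
translate([1965, 211, 414]) cube([100, 1137, 19]);


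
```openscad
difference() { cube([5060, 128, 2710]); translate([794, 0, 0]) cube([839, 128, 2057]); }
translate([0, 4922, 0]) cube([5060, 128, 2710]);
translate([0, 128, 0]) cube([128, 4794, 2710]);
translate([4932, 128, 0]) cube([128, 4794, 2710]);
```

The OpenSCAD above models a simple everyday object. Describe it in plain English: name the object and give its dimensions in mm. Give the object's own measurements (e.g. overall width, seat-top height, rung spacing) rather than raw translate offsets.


A single room: four walls, each 2710 mm tall and 128 mm thick, enclosing an outside footprint 5060×5050 mm (x × y), no floor or roof. The front and back walls (−y and +y sides) run the full x-width; the side walls fit between their inner faces. A door opening 839 mm wide and 2057 mm tall is cut through the front wall from the floor up, its −x edge 794 mm from the wall's −x end.


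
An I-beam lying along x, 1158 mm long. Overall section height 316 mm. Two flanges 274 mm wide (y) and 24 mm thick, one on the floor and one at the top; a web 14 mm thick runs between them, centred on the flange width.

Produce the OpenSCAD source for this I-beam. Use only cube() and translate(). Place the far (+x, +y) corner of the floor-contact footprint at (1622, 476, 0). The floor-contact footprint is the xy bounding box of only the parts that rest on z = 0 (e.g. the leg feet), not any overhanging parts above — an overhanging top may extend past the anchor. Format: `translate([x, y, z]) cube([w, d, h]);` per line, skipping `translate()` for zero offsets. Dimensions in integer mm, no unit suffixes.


translate([464, 202, 0]) cube([1158, 274, 24]);
translate([464, 332, 24]) cube([1158, 14, 268]);
translate([464, 202, 292]) cube([1158, 274, 24]);


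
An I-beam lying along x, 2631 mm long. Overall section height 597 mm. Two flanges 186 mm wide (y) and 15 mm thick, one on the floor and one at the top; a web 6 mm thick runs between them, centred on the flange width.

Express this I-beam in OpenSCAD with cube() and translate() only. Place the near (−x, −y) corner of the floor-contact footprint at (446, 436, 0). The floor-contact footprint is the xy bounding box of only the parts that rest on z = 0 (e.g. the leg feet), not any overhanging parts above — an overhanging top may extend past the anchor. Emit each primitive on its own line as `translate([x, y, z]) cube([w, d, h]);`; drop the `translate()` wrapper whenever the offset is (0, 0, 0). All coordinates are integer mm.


translate([446, 436, 0]) cube([2631, 186, 15]);
translate([446, 526, 15]) cube([2631, 6, 567]);
translate([446, 436, 582]) cube([2631, 186, 15]);


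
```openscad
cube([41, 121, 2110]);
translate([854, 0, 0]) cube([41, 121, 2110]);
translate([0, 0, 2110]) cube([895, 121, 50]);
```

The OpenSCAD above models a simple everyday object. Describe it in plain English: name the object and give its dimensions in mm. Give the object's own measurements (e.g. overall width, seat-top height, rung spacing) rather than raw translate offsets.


A door frame. The clear opening is 813 mm wide and 2110 mm high. Two 41 mm wide jambs, 121 mm deep, stand either side of the opening from the floor to the top of the opening. A 50 mm thick head sits across the top of both jambs, spanning the full outside width of the frame.


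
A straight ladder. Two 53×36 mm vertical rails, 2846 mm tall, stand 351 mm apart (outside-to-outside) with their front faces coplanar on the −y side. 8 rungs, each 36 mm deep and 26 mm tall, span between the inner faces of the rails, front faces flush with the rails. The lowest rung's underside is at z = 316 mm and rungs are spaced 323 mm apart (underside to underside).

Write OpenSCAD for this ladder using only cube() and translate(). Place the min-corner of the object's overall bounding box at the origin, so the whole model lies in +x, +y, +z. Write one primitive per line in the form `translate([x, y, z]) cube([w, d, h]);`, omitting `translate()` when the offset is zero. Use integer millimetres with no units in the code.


cube([53, 36, 2846]);
translate([298, 0, 0]) cube([53, 36, 2846]);
translate([53, 0, 316]) cube([245, 36, 26]);
translate([53, 0, 639]) cube([245, 36, 26]);
translate([53, 0, 962]) cube([245, 36, 26]);
translate([53, 0, 1285]) cube([245, 36, 26]);
translate([53, 0, 1608]) cube([245, 36, 26]);
translate([53, 0, 1931]) cube([245, 36, 26]);
translate([53, 0, 2254]) cube([245, 36, 26]);
translate([53, 0, 2577]) cube([245, 36, 26]);


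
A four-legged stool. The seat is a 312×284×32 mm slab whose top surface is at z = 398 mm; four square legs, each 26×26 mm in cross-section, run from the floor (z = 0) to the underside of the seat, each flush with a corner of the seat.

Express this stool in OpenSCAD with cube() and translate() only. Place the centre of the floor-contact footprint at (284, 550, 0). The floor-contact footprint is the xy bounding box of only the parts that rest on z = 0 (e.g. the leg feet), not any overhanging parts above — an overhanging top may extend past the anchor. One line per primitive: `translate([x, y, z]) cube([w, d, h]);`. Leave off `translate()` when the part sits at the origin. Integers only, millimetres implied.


translate([128, 408, 366]) cube([312, 284, 32]);
translate([128, 408, 0]) cube([26, 26, 366]);
translate([414, 408, 0]) cube([26, 26, 366]);
translate([128, 666, 0]) cube([26, 26, 366]);
translate([414, 666, 0]) cube([26, 26, 366]);


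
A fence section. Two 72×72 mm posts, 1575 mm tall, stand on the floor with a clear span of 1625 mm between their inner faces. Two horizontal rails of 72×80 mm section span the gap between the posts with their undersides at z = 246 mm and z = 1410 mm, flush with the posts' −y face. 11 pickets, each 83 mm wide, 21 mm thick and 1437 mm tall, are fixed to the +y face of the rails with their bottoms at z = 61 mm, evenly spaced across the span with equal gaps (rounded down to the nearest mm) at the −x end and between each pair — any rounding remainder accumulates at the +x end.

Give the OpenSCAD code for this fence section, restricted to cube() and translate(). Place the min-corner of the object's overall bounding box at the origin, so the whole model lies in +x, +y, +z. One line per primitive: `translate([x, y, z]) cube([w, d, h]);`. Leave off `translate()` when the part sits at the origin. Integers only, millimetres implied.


cube([72, 72, 1575]);
translate([1697, 0, 0]) cube([72, 72, 1575]);
translate([72, 0, 246]) cube([1625, 72, 80]);
translate([72, 0, 1410]) cube([1625, 72, 80]);
translate([131, 72, 61]) cube([83, 21, 1437]);
translate([273, 72, 61]) cube([83, 21, 1437]);
translate([415, 72, 61]) cube([83, 21, 1437]);
translate([557, 72, 61]) cube([83, 21, 1437]);
translate([699, 72, 61]) cube([83, 21, 1437]);
translate([841, 72, 61]) cube([83, 21, 1437]);
translate([983, 72, 61]) cube([83, 21, 1437]);
translate([1125, 72, 61]) cube([83, 21, 1437]);
translate([1267, 72, 61]) cube([83, 21, 1437]);
translate([1409, 72, 61]) cube([83, 21, 1437]);
translate([1551, 72, 61]) cube([83, 21, 1437]);
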